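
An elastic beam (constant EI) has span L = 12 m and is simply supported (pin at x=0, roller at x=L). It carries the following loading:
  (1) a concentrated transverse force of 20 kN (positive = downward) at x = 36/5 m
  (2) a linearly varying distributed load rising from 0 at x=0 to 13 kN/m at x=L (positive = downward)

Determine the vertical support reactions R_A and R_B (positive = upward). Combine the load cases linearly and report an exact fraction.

R_A = 34 kN, R_B = 64 kN

Load 1 — point force P=20 kN at a=36/5 m (b=L-a=24/5):
  R_A = Pb/L = 20·(24/5)/12 = 8 kN
  R_B = Pa/L = 20·(36/5)/12 = 12 kN
Load 2 — triangular load w₀=13 kN/m (0→w₀ over full span):
  R_A = w₀L/6 = 13·12/6 = 26 kN
  R_B = w₀L/3 = 13·12/3 = 52 kN
Superposition: R_A = 34 kN, R_B = 64 kN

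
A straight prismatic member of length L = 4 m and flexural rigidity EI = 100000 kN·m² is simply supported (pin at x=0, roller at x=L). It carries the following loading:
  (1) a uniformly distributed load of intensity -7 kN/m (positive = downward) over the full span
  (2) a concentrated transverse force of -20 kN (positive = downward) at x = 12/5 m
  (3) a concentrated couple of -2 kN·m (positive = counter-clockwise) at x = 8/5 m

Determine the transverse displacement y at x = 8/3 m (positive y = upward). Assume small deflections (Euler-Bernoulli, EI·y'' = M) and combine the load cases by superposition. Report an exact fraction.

y(8/3) = 7996/18984375 m

Load 1 — uniform load w=-7 kN/m over full span:
  y_1 = -wx(L³-2Lx²+x³)/(24EI) = -(-7)·(8/3)·(4³-2·4·(8/3)²+(8/3)³)/(24·100000) = 154/759375 m
Load 2 — point force P=-20 kN at a=12/5 m (b=L-a=8/5):
  y_2 = -Pa(L-x)(2Lx-a²-x²)/(6LEI)  [x>a] = -(-20)·(12/5)·(4-(8/3))·(2·4·(8/3)-(12/5)²-(8/3)²)/(6·4·100000) = 476/2109375 m
Load 3 — applied couple M₀=-2 kN·m at a=8/5 m (b=L-a=12/5):
  y_3 = (M₀x³/(6L)-M₀(x-a)²/2+C₁x)/EI  [x>a] with C₁=M₀(3b²-L²)/(6L)=-8/75 = ((-2)·(8/3)³/(6·4)-(-2)·((8/3)-(8/5))²/2+(-8/75)·(8/3))/100000 = -46/6328125 m
Superposition: y = Σ y_i = 7996/18984375 m ≈ 0.000421 m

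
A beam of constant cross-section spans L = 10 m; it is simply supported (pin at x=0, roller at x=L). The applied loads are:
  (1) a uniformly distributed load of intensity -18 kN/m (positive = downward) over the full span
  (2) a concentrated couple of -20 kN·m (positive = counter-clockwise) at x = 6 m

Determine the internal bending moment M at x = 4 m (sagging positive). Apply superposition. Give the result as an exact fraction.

Load 1 — uniform load w=-18 kN/m over full span:
  M_1 = wx(L-x)/2 = (-18)·4·(10-4)/2 = -216 kN·m
Load 2 — applied couple M₀=-20 kN·m at a=6 m (b=L-a=4):
  M_2 = M₀x/L  [x≤a] = (-20)·4/10 = -8 kN·m
Superposition: M = Σ M_i = -224 kN·m ≈ -224.000000 kN·m

M(4) = -224 kN·m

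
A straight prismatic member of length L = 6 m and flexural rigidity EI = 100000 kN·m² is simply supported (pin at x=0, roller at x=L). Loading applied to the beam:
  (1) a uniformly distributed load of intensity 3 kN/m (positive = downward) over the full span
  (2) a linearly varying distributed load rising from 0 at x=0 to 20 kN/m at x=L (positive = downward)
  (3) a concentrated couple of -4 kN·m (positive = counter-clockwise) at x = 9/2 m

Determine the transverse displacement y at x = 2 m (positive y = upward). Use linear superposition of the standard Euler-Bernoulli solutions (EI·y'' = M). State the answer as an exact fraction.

y(2) = -3251/1800000 m

Load 1 — uniform load w=3 kN/m over full span:
  y_1 = -wx(L³-2Lx²+x³)/(24EI) = -3·2·(6³-2·6·2²+2³)/(24·100000) = -11/25000 m
Load 2 — triangular load w₀=20 kN/m (0→w₀ over full span):
  y_2 = -w₀x(7L⁴-10L²x²+3x⁴)/(360LEI) = -20·2·(7·6⁴-10·6²·2²+3·2⁴)/(360·6·100000) = -8/5625 m
Load 3 — applied couple M₀=-4 kN·m at a=9/2 m (b=L-a=3/2):
  y_3 = (M₀x³/(6L)+C₁x)/EI  [x≤a] with C₁=M₀(3b²-L²)/(6L)=13/4 = ((-4)·2³/(6·6)+(13/4)·2)/100000 = 101/1800000 m
Superposition: y = Σ y_i = -3251/1800000 m ≈ -0.001806 m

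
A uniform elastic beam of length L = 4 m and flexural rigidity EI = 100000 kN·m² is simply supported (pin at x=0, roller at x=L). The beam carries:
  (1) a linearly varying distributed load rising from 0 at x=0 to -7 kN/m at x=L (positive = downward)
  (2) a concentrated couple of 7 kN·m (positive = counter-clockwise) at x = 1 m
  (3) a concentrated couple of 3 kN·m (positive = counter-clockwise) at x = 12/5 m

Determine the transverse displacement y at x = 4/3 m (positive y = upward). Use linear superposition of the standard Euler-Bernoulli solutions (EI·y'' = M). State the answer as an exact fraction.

y(4/3) = 242803/1822500000 m

Load 1 — triangular load w₀=-7 kN/m (0→w₀ over full span):
  y_1 = -w₀x(7L⁴-10L²x²+3x⁴)/(360LEI) = -(-7)·(4/3)·(7·4⁴-10·4²·(4/3)²+3·(4/3)⁴)/(360·4·100000) = 224/2278125 m
Load 2 — applied couple M₀=7 kN·m at a=1 m (b=L-a=3):
  y_2 = (M₀x³/(6L)-M₀(x-a)²/2+C₁x)/EI  [x>a] with C₁=M₀(3b²-L²)/(6L)=77/24 = (7·(4/3)³/(6·4)-7·((4/3)-1)²/2+(77/24)·(4/3))/100000 = 371/8100000 m
Load 3 — applied couple M₀=3 kN·m at a=12/5 m (b=L-a=8/5):
  y_3 = (M₀x³/(6L)+C₁x)/EI  [x≤a] with C₁=M₀(3b²-L²)/(6L)=-26/25 = (3·(4/3)³/(6·4)+(-26/25)·(4/3))/100000 = -23/2109375 m
Superposition: y = Σ y_i = 242803/1822500000 m ≈ 0.000133 m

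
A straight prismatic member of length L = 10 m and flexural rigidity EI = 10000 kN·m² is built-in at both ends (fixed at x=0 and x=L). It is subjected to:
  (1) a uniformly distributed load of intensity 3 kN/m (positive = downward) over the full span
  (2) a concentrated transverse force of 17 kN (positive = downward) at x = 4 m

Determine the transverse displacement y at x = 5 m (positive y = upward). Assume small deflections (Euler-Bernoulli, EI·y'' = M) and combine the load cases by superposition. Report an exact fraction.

y(5) = -3779/240000 m

Load 1 — uniform load w=3 kN/m over full span:
  y_1 = -wx²(L-x)²/(24EI) = -3·5²·(10-5)²/(24·10000) = -1/128 m
Load 2 — point force P=17 kN at a=4 m (b=L-a=6):
  y_2 = -Pa²(L-x)²(3bL-(3b+a)(L-x))/(6L³EI)  [x>a] = -17·4²·(10-5)²·(3·6·10-(3·6+4)·(10-5))/(6·10³·10000) = -119/15000 m
Superposition: y = Σ y_i = -3779/240000 m ≈ -0.015746 m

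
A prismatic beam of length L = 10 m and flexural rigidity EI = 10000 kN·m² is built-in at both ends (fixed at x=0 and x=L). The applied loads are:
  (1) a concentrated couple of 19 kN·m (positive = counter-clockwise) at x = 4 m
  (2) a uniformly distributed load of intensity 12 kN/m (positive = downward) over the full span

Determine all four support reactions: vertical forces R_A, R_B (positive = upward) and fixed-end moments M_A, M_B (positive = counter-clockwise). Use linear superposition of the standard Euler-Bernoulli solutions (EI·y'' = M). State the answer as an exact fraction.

Load 1 — applied couple M₀=19 kN·m at a=4 m (b=L-a=6):
  R_A = 6M₀ab/L³ = 6·19·4·6/10³ = 342/125 kN
  M_A = M₀b(2a-b)/L² = 19·6·(2·4-6)/10² = 57/25 kN·m
  R_B = -6M₀ab/L³ = -6·19·4·6/10³ = -342/125 kN
  M_B = M₀a(2b-a)/L² = 19·4·(2·6-4)/10² = 152/25 kN·m
Load 2 — uniform load w=12 kN/m over full span:
  R_A = wL/2 = 12·10/2 = 60 kN
  M_A = wL²/12 = 12·10²/12 = 100 kN·m
  R_B = wL/2 = 12·10/2 = 60 kN
  M_B = -wL²/12 = -12·10²/12 = -100 kN·m
Superposition: R_A = 7842/125 kN, M_A = 2557/25 kN·m, R_B = 7158/125 kN, M_B = -2348/25 kN·m

R_A = 7842/125 kN, M_A = 2557/25 kN·m, R_B = 7158/125 kN, M_B = -2348/25 kN·m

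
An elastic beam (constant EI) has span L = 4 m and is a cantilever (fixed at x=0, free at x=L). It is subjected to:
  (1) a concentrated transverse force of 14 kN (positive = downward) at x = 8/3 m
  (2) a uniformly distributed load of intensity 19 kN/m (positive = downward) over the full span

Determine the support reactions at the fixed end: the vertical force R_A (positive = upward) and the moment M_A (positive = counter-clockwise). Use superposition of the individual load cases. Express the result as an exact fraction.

Load 1 — point force P=14 kN at a=8/3 m (b=L-a=4/3):
  R_A = P = 14 kN
  M_A = Pa = 14·(8/3) = 112/3 kN·m
Load 2 — uniform load w=19 kN/m over full span:
  R_A = wL = 19·4 = 76 kN
  M_A = wL²/2 = 19·4²/2 = 152 kN·m
Superposition: R_A = 90 kN, M_A = 568/3 kN·m

R_A = 90 kN, M_A = 568/3 kN·m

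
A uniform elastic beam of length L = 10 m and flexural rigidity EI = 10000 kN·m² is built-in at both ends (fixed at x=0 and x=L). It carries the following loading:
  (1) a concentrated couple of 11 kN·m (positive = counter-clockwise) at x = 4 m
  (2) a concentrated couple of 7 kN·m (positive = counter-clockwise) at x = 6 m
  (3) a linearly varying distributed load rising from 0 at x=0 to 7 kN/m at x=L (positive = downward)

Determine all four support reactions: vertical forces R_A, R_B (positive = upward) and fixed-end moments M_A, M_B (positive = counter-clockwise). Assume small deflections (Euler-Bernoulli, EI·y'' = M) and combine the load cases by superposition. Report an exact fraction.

Load 1 — applied couple M₀=11 kN·m at a=4 m (b=L-a=6):
  R_A = 6M₀ab/L³ = 6·11·4·6/10³ = 198/125 kN
  M_A = M₀b(2a-b)/L² = 11·6·(2·4-6)/10² = 33/25 kN·m
  R_B = -6M₀ab/L³ = -6·11·4·6/10³ = -198/125 kN
  M_B = M₀a(2b-a)/L² = 11·4·(2·6-4)/10² = 88/25 kN·m
Load 2 — applied couple M₀=7 kN·m at a=6 m (b=L-a=4):
  R_A = 6M₀ab/L³ = 6·7·6·4/10³ = 126/125 kN
  M_A = M₀b(2a-b)/L² = 7·4·(2·6-4)/10² = 56/25 kN·m
  R_B = -6M₀ab/L³ = -6·7·6·4/10³ = -126/125 kN
  M_B = M₀a(2b-a)/L² = 7·6·(2·4-6)/10² = 21/25 kN·m
Load 3 — triangular load w₀=7 kN/m (0→w₀ over full span):
  R_A = 3w₀L/20 = 3·7·10/20 = 21/2 kN
  M_A = w₀L²/30 = 7·10²/30 = 70/3 kN·m
  R_B = 7w₀L/20 = 7·7·10/20 = 49/2 kN
  M_B = -w₀L²/20 = -7·10²/20 = -35 kN·m
Superposition: R_A = 3273/250 kN, M_A = 2017/75 kN·m, R_B = 5477/250 kN, M_B = -766/25 kN·m

R_A = 3273/250 kN, M_A = 2017/75 kN·m, R_B = 5477/250 kN, M_B = -766/25 kN·m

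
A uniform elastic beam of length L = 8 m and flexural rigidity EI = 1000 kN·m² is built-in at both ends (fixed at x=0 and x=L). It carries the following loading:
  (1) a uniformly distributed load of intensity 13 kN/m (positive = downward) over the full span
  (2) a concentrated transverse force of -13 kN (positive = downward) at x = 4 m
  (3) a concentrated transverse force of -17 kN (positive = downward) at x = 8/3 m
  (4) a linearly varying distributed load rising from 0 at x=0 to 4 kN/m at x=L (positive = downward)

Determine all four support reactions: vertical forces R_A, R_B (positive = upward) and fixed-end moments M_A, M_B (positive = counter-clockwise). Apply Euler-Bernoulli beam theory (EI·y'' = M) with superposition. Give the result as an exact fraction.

Load 1 — uniform load w=13 kN/m over full span:
  R_A = wL/2 = 13·8/2 = 52 kN
  M_A = wL²/12 = 13·8²/12 = 208/3 kN·m
  R_B = wL/2 = 13·8/2 = 52 kN
  M_B = -wL²/12 = -13·8²/12 = -208/3 kN·m
Load 2 — point force P=-13 kN at a=4 m (b=L-a=4):
  R_A = Pb²(3a+b)/L³ = (-13)·4²·(3·4+4)/8³ = -13/2 kN
  M_A = Pab²/L² = (-13)·4·4²/8² = -13 kN·m
  R_B = Pa²(a+3b)/L³ = (-13)·4²·(4+3·4)/8³ = -13/2 kN
  M_B = -Pa²b/L² = -(-13)·4²·4/8² = 13 kN·m
Load 3 — point force P=-17 kN at a=8/3 m (b=L-a=16/3):
  R_A = Pb²(3a+b)/L³ = (-17)·(16/3)²·(3·(8/3)+(16/3))/8³ = -340/27 kN
  M_A = Pab²/L² = (-17)·(8/3)·(16/3)²/8² = -544/27 kN·m
  R_B = Pa²(a+3b)/L³ = (-17)·(8/3)²·((8/3)+3·(16/3))/8³ = -119/27 kN
  M_B = -Pa²b/L² = -(-17)·(8/3)²·(16/3)/8² = 272/27 kN·m
Load 4 — triangular load w₀=4 kN/m (0→w₀ over full span):
  R_A = 3w₀L/20 = 3·4·8/20 = 24/5 kN
  M_A = w₀L²/30 = 4·8²/30 = 128/15 kN·m
  R_B = 7w₀L/20 = 7·4·8/20 = 56/5 kN
  M_B = -w₀L²/20 = -4·8²/20 = -64/5 kN·m
Superposition: R_A = 10181/270 kN, M_A = 6037/135 kN·m, R_B = 14119/270 kN, M_B = -7973/135 kN·m

R_A = 10181/270 kN, M_A = 6037/135 kN·m, R_B = 14119/270 kN, M_B = -7973/135 kN·m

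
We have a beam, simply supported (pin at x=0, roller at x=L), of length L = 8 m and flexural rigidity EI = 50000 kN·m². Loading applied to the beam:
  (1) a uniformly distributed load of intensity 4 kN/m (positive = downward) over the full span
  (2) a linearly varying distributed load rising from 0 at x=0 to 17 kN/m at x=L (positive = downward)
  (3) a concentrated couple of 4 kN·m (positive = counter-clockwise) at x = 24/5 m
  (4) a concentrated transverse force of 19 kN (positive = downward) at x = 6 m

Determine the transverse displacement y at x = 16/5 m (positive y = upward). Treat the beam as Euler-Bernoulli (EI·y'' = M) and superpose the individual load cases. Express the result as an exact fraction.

Load 1 — uniform load w=4 kN/m over full span:
  y_1 = -wx(L³-2Lx²+x³)/(24EI) = -4·(16/5)·(8³-2·8·(16/5)²+(16/5)³)/(24·50000) = -7936/1953125 m
Load 2 — triangular load w₀=17 kN/m (0→w₀ over full span):
  y_2 = -w₀x(7L⁴-10L²x²+3x⁴)/(360LEI) = -17·(16/5)·(7·8⁴-10·8²·(16/5)²+3·(16/5)⁴)/(360·8·50000) = -1241408/146484375 m
Load 3 — applied couple M₀=4 kN·m at a=24/5 m (b=L-a=16/5):
  y_3 = (M₀x³/(6L)+C₁x)/EI  [x≤a] with C₁=M₀(3b²-L²)/(6L)=-208/75 = (4·(16/5)³/(6·8)+(-208/75)·(16/5))/50000 = -48/390625 m
Load 4 — point force P=19 kN at a=6 m (b=L-a=2):
  y_4 = -Pbx(L²-b²-x²)/(6LEI)  [x≤a] = -19·2·(16/5)·(8²-2²-(16/5)²)/(6·8·50000) = -5909/2343750 m
Superposition: y = Σ y_i = -4447841/292968750 m ≈ -0.015182 m

y(16/5) = -4447841/292968750 m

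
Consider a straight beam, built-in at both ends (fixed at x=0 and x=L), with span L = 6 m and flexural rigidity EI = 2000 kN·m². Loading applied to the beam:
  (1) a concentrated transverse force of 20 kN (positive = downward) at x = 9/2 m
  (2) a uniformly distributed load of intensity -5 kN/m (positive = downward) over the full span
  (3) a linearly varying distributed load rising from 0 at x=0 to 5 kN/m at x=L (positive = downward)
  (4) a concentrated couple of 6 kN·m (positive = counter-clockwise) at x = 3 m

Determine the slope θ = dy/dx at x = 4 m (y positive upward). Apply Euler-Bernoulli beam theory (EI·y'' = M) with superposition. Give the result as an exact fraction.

θ(4) = -19/36000 rad

Load 1 — point force P=20 kN at a=9/2 m (b=L-a=3/2):
  θ_1 = -Pb²x(2aL-(3a+b)x)/(2L³EI)  [x≤a] = -20·(3/2)²·4·(2·(9/2)·6-(3·(9/2)+(3/2))·4)/(2·6³·2000) = 1/800 rad
Load 2 — uniform load w=-5 kN/m over full span:
  θ_2 = -wx(L-x)(L-2x)/(12EI) = -(-5)·4·(6-4)·(6-2·4)/(12·2000) = -1/300 rad
Load 3 — triangular load w₀=5 kN/m (0→w₀ over full span):
  θ_3 = -w₀(2x(L-x)(L-2x)(x+2L)+x²(L-x)²)/(120LEI) = -5·(2·4·(6-4)·(6-2·4)·(4+2·6)+4²·(6-4)²)/(120·6·2000) = 7/4500 rad
Load 4 — applied couple M₀=6 kN·m at a=3 m (b=L-a=3):
  θ_4 = (R_Ax²/2 - M_Ax - M₀(x-a))/EI  [x>a] with R_A=3/2, M_A=3/2 = ((3/2)·4²/2 - (3/2)·4 - 6·(4-3))/2000 = 0 rad
Superposition: θ = Σ θ_i = -19/36000 rad ≈ -0.000528 rad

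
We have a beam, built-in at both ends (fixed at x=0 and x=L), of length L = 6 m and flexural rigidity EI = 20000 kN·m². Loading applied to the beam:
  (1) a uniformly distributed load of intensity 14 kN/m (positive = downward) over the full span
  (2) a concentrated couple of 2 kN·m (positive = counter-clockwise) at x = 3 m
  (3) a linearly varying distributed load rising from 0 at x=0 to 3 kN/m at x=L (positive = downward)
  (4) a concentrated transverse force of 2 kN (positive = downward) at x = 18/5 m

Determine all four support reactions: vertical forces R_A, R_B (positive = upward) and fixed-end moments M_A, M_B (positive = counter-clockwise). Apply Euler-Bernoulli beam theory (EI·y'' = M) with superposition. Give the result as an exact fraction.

Load 1 — uniform load w=14 kN/m over full span:
  R_A = wL/2 = 14·6/2 = 42 kN
  M_A = wL²/12 = 14·6²/12 = 42 kN·m
  R_B = wL/2 = 14·6/2 = 42 kN
  M_B = -wL²/12 = -14·6²/12 = -42 kN·m
Load 2 — applied couple M₀=2 kN·m at a=3 m (b=L-a=3):
  R_A = 6M₀ab/L³ = 6·2·3·3/6³ = 1/2 kN
  M_A = M₀b(2a-b)/L² = 2·3·(2·3-3)/6² = 1/2 kN·m
  R_B = -6M₀ab/L³ = -6·2·3·3/6³ = -1/2 kN
  M_B = M₀a(2b-a)/L² = 2·3·(2·3-3)/6² = 1/2 kN·m
Load 3 — triangular load w₀=3 kN/m (0→w₀ over full span):
  R_A = 3w₀L/20 = 3·3·6/20 = 27/10 kN
  M_A = w₀L²/30 = 3·6²/30 = 18/5 kN·m
  R_B = 7w₀L/20 = 7·3·6/20 = 63/10 kN
  M_B = -w₀L²/20 = -3·6²/20 = -27/5 kN·m
Load 4 — point force P=2 kN at a=18/5 m (b=L-a=12/5):
  R_A = Pb²(3a+b)/L³ = 2·(12/5)²·(3·(18/5)+(12/5))/6³ = 88/125 kN
  M_A = Pab²/L² = 2·(18/5)·(12/5)²/6² = 144/125 kN·m
  R_B = Pa²(a+3b)/L³ = 2·(18/5)²·((18/5)+3·(12/5))/6³ = 162/125 kN
  M_B = -Pa²b/L² = -2·(18/5)²·(12/5)/6² = -216/125 kN·m
Superposition: R_A = 5738/125 kN, M_A = 11813/250 kN·m, R_B = 6137/125 kN, M_B = -12157/250 kN·m

R_A = 5738/125 kN, M_A = 11813/250 kN·m, R_B = 6137/125 kN, M_B = -12157/250 kN·m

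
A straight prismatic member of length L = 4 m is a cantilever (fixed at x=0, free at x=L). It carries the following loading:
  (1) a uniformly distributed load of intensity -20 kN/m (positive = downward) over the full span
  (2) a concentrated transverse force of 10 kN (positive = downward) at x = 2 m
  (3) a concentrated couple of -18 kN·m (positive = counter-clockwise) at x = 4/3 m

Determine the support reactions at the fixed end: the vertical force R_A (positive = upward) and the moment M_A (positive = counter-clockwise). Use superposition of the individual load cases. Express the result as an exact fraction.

Load 1 — uniform load w=-20 kN/m over full span:
  R_A = wL = (-20)·4 = -80 kN
  M_A = wL²/2 = (-20)·4²/2 = -160 kN·m
Load 2 — point force P=10 kN at a=2 m (b=L-a=2):
  R_A = P = 10 kN
  M_A = Pa = 10·2 = 20 kN·m
Load 3 — applied couple M₀=-18 kN·m at a=4/3 m (b=L-a=8/3):
  R_A = 0 kN
  M_A = -M₀ = -(-18) = 18 kN·m
Superposition: R_A = -70 kN, M_A = -122 kN·m

R_A = -70 kN, M_A = -122 kN·m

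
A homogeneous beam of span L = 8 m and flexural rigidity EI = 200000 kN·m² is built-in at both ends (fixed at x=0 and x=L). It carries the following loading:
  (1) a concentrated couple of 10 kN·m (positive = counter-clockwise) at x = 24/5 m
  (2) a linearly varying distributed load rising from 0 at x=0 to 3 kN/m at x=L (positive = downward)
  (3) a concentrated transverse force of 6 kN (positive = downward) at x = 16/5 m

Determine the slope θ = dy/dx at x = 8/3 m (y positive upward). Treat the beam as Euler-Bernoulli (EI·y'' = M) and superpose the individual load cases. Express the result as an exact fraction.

θ(8/3) = -3733/63281250 rad

Load 1 — applied couple M₀=10 kN·m at a=24/5 m (b=L-a=16/5):
  θ_1 = (R_Ax²/2 - M_Ax)/EI  [x≤a] with R_A=9/5, M_A=16/5 = ((9/5)·(8/3)²/2 - (16/5)·(8/3))/200000 = -1/93750 rad
Load 2 — triangular load w₀=3 kN/m (0→w₀ over full span):
  θ_2 = -w₀(2x(L-x)(L-2x)(x+2L)+x²(L-x)²)/(120LEI) = -3·(2·(8/3)·(8-(8/3))·(8-2·(8/3))·((8/3)+2·8)+(8/3)²·(8-(8/3))²)/(120·8·200000) = -32/1265625 rad
Load 3 — point force P=6 kN at a=16/5 m (b=L-a=24/5):
  θ_3 = -Pb²x(2aL-(3a+b)x)/(2L³EI)  [x≤a] = -6·(24/5)²·(8/3)·(2·(16/5)·8-(3·(16/5)+(24/5))·(8/3))/(2·8³·200000) = -9/390625 rad
Superposition: θ = Σ θ_i = -3733/63281250 rad ≈ -0.000059 rad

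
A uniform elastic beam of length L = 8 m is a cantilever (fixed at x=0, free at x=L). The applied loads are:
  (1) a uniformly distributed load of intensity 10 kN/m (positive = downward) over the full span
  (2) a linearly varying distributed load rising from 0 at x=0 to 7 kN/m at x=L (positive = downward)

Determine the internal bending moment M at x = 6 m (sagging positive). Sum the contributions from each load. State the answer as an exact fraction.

M(6) = -197/6 kN·m

Load 1 — uniform load w=10 kN/m over full span:
  M_1 = -w(L-x)²/2 = -10·(8-6)²/2 = -20 kN·m
Load 2 — triangular load w₀=7 kN/m (0→w₀ over full span):
  M_2 = w₀Lx/2 - w₀L²/3 - w₀x³/(6L) = 7·8·6/2 - 7·8²/3 - 7·6³/(6·8) = -77/6 kN·m
Superposition: M = Σ M_i = -197/6 kN·m ≈ -32.833333 kN·m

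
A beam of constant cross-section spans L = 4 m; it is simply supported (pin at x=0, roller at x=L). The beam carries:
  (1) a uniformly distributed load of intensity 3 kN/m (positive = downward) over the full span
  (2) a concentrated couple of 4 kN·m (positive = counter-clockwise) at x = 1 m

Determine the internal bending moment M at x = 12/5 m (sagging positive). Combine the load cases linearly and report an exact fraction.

Load 1 — uniform load w=3 kN/m over full span:
  M_1 = wx(L-x)/2 = 3·(12/5)·(4-(12/5))/2 = 144/25 kN·m
Load 2 — applied couple M₀=4 kN·m at a=1 m (b=L-a=3):
  M_2 = M₀x/L - M₀  [x>a] = 4·(12/5)/4 - 4 = -8/5 kN·m
Superposition: M = Σ M_i = 104/25 kN·m ≈ 4.160000 kN·m

M(12/5) = 104/25 kN·m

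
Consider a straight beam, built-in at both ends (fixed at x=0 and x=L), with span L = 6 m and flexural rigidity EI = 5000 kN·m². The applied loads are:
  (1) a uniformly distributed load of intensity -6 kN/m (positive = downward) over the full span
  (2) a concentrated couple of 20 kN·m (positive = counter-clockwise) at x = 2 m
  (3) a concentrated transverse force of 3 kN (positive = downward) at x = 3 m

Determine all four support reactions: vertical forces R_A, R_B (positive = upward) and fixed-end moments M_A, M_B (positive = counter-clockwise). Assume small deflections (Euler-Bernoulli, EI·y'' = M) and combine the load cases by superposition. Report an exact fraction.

R_A = -217/18 kN, M_A = -63/4 kN·m, R_B = -377/18 kN, M_B = 269/12 kN·m

Load 1 — uniform load w=-6 kN/m over full span:
  R_A = wL/2 = (-6)·6/2 = -18 kN
  M_A = wL²/12 = (-6)·6²/12 = -18 kN·m
  R_B = wL/2 = (-6)·6/2 = -18 kN
  M_B = -wL²/12 = -(-6)·6²/12 = 18 kN·m
Load 2 — applied couple M₀=20 kN·m at a=2 m (b=L-a=4):
  R_A = 6M₀ab/L³ = 6·20·2·4/6³ = 40/9 kN
  M_A = M₀b(2a-b)/L² = 20·4·(2·2-4)/6² = 0 kN·m
  R_B = -6M₀ab/L³ = -6·20·2·4/6³ = -40/9 kN
  M_B = M₀a(2b-a)/L² = 20·2·(2·4-2)/6² = 20/3 kN·m
Load 3 — point force P=3 kN at a=3 m (b=L-a=3):
  R_A = Pb²(3a+b)/L³ = 3·3²·(3·3+3)/6³ = 3/2 kN
  M_A = Pab²/L² = 3·3·3²/6² = 9/4 kN·m
  R_B = Pa²(a+3b)/L³ = 3·3²·(3+3·3)/6³ = 3/2 kN
  M_B = -Pa²b/L² = -3·3²·3/6² = -9/4 kN·m
Superposition: R_A = -217/18 kN, M_A = -63/4 kN·m, R_B = -377/18 kN, M_B = 269/12 kN·m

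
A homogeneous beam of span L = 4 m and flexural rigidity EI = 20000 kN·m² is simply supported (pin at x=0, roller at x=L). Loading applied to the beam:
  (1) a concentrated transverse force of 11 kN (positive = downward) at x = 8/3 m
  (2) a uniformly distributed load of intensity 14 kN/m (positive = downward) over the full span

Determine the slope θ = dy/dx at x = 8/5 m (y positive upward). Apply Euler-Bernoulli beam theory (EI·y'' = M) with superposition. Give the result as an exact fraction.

Load 1 — point force P=11 kN at a=8/3 m (b=L-a=4/3):
  θ_1 = -Pb(L²-b²-3x²)/(6LEI)  [x≤a] = -11·(4/3)·(4²-(4/3)²-3·(8/5)²)/(6·4·20000) = -253/1265625 rad
Load 2 — uniform load w=14 kN/m over full span:
  θ_2 = -w(L³-6Lx²+4x³)/(24EI) = -14·(4³-6·4·(8/5)²+4·(8/5)³)/(24·20000) = -259/468750 rad
Superposition: θ = Σ θ_i = -9523/12656250 rad ≈ -0.000752 rad

θ(8/5) = -9523/12656250 rad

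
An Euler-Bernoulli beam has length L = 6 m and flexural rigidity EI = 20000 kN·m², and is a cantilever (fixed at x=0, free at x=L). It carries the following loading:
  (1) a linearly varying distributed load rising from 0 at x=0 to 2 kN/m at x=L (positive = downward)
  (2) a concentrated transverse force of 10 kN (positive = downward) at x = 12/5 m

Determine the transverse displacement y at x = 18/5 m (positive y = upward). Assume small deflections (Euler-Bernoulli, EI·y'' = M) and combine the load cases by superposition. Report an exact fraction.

Load 1 — triangular load w₀=2 kN/m (0→w₀ over full span):
  y_1 = (w₀Lx³/12-w₀L²x²/6-w₀x⁵/(120L))/EI = (2·6·(18/5)³/12-2·6²·(18/5)²/6-2·(18/5)⁵/(120·6))/20000 = -431811/78125000 m
Load 2 — point force P=10 kN at a=12/5 m (b=L-a=18/5):
  y_2 = -Pa²(3x-a)/(6EI)  [x>a] = -10·(12/5)²·(3·(18/5)-(12/5))/(6·20000) = -63/15625 m
Superposition: y = Σ y_i = -746811/78125000 m ≈ -0.009559 m

y(18/5) = -746811/78125000 m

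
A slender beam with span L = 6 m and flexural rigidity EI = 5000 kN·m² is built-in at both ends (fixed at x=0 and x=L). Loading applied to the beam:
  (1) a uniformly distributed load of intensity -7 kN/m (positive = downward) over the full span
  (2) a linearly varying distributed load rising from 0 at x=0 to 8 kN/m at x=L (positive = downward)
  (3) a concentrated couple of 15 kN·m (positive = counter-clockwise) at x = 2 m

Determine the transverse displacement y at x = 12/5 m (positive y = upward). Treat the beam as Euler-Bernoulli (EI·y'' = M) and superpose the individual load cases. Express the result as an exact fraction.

y(12/5) = 127413/39062500 m

Load 1 — uniform load w=-7 kN/m over full span:
  y_1 = -wx²(L-x)²/(24EI) = -(-7)·(12/5)²·(6-(12/5))²/(24·5000) = 1701/390625 m
Load 2 — triangular load w₀=8 kN/m (0→w₀ over full span):
  y_2 = -w₀x²(L-x)²(x+2L)/(120LEI) = -8·(12/5)²·(6-(12/5))²·((12/5)+2·6)/(120·6·5000) = -23328/9765625 m
Load 3 — applied couple M₀=15 kN·m at a=2 m (b=L-a=4):
  y_3 = (R_Ax³/6 - M_Ax²/2 - M₀(x-a)²/2)/EI  [x>a] with R_A=10/3, M_A=0 = ((10/3)·(12/5)³/6 - 0·(12/5)²/2 - 15·((12/5)-2)²/2)/5000 = 81/62500 m
Superposition: y = Σ y_i = 127413/39062500 m ≈ 0.003262 m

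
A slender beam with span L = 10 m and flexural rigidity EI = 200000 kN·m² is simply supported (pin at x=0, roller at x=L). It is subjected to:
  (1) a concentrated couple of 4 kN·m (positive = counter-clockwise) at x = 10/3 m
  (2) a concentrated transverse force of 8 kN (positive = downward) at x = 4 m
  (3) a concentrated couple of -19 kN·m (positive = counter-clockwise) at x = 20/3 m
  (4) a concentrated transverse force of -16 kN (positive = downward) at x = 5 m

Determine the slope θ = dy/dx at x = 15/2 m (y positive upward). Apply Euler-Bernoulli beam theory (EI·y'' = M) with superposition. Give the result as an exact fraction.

θ(15/2) = -4791/16000000 rad

Load 1 — applied couple M₀=4 kN·m at a=10/3 m (b=L-a=20/3):
  θ_1 = (M₀x²/(2L)-M₀(x-a)+C₁)/EI  [x>a] with C₁=M₀(3b²-L²)/(6L)=20/9 = (4·(15/2)²/(2·10)-4·((15/2)-(10/3))+(20/9))/200000 = -23/1440000 rad
Load 2 — point force P=8 kN at a=4 m (b=L-a=6):
  θ_2 = -Pa(2L²-6Lx+3x²+a²)/(6LEI)  [x>a] = -8·4·(2·10²-6·10·(15/2)+3·(15/2)²+4²)/(6·10·200000) = 87/500000 rad
Load 3 — applied couple M₀=-19 kN·m at a=20/3 m (b=L-a=10/3):
  θ_3 = (M₀x²/(2L)-M₀(x-a)+C₁)/EI  [x>a] with C₁=M₀(3b²-L²)/(6L)=190/9 = ((-19)·(15/2)²/(2·10)-(-19)·((15/2)-(20/3))+(190/9))/200000 = -19/230400 rad
Load 4 — point force P=-16 kN at a=5 m (b=L-a=5):
  θ_4 = -Pa(2L²-6Lx+3x²+a²)/(6LEI)  [x>a] = -(-16)·5·(2·10²-6·10·(15/2)+3·(15/2)²+5²)/(6·10·200000) = -3/8000 rad
Superposition: θ = Σ θ_i = -4791/16000000 rad ≈ -0.000299 rad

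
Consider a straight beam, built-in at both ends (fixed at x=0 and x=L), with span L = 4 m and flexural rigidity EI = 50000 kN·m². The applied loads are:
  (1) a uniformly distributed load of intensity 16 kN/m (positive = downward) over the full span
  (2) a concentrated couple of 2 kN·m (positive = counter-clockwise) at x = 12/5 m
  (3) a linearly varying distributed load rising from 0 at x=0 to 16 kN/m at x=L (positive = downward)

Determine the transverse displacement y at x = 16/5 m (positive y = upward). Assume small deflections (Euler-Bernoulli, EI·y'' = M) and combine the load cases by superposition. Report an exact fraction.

Load 1 — uniform load w=16 kN/m over full span:
  y_1 = -wx²(L-x)²/(24EI) = -16·(16/5)²·(4-(16/5))²/(24·50000) = -512/5859375 m
Load 2 — applied couple M₀=2 kN·m at a=12/5 m (b=L-a=8/5):
  y_2 = (R_Ax³/6 - M_Ax²/2 - M₀(x-a)²/2)/EI  [x>a] with R_A=18/25, M_A=16/25 = ((18/25)·(16/5)³/6 - (16/25)·(16/5)²/2 - 2·((16/5)-(12/5))²/2)/50000 = 3/9765625 m
Load 3 — triangular load w₀=16 kN/m (0→w₀ over full span):
  y_3 = -w₀x²(L-x)²(x+2L)/(120LEI) = -16·(16/5)²·(4-(16/5))²·((16/5)+2·4)/(120·4·50000) = -7168/146484375 m
Superposition: y = Σ y_i = -6641/48828125 m ≈ -0.000136 m

y(16/5) = -6641/48828125 m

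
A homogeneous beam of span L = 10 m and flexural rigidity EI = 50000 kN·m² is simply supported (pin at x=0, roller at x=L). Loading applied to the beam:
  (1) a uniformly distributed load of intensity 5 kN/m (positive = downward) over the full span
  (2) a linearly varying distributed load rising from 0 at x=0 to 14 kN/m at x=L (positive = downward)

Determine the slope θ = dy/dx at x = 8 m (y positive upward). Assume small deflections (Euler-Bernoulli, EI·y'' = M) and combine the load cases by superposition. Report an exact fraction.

Load 1 — uniform load w=5 kN/m over full span:
  θ_1 = -w(L³-6Lx²+4x³)/(24EI) = -5·(10³-6·10·8²+4·8³)/(24·50000) = 33/10000 rad
Load 2 — triangular load w₀=14 kN/m (0→w₀ over full span):
  θ_2 = -w₀(7L⁴-30L²x²+15x⁴)/(360LEI) = -14·(7·10⁴-30·10²·8²+15·8⁴)/(360·10·50000) = 5299/1125000 rad
Superposition: θ = Σ θ_i = 18023/2250000 rad ≈ 0.008010 rad

θ(8) = 18023/2250000 rad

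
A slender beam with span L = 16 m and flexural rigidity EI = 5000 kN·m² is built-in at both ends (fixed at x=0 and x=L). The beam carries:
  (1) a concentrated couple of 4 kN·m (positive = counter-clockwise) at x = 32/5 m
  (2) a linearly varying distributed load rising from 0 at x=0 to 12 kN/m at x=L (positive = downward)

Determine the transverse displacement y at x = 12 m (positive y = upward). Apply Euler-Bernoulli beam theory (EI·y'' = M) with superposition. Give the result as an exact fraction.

y(12) = -392/3125 m

Load 1 — applied couple M₀=4 kN·m at a=32/5 m (b=L-a=48/5):
  y_1 = (R_Ax³/6 - M_Ax²/2 - M₀(x-a)²/2)/EI  [x>a] with R_A=9/25, M_A=12/25 = ((9/25)·12³/6 - (12/25)·12²/2 - 4·(12-(32/5))²/2)/5000 = 4/3125 m
Load 2 — triangular load w₀=12 kN/m (0→w₀ over full span):
  y_2 = -w₀x²(L-x)²(x+2L)/(120LEI) = -12·12²·(16-12)²·(12+2·16)/(120·16·5000) = -396/3125 m
Superposition: y = Σ y_i = -392/3125 m ≈ -0.125440 m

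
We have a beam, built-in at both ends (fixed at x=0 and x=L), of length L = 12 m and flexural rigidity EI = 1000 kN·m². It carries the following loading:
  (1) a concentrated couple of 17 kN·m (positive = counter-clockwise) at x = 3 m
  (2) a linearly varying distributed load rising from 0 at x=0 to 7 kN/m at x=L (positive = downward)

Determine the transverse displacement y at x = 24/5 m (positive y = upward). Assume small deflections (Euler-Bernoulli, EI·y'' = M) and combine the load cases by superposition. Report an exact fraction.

Load 1 — applied couple M₀=17 kN·m at a=3 m (b=L-a=9):
  y_1 = (R_Ax³/6 - M_Ax²/2 - M₀(x-a)²/2)/EI  [x>a] with R_A=51/32, M_A=-51/16 = ((51/32)·(24/5)³/6 - (-51/16)·(24/5)²/2 - 17·((24/5)-3)²/2)/1000 = 9639/250000 m
Load 2 — triangular load w₀=7 kN/m (0→w₀ over full span):
  y_2 = -w₀x²(L-x)²(x+2L)/(120LEI) = -7·(24/5)²·(12-(24/5))²·((24/5)+2·12)/(120·12·1000) = -326592/1953125 m
Superposition: y = Σ y_i = -4020597/31250000 m ≈ -0.128659 m

y(24/5) = -4020597/31250000 m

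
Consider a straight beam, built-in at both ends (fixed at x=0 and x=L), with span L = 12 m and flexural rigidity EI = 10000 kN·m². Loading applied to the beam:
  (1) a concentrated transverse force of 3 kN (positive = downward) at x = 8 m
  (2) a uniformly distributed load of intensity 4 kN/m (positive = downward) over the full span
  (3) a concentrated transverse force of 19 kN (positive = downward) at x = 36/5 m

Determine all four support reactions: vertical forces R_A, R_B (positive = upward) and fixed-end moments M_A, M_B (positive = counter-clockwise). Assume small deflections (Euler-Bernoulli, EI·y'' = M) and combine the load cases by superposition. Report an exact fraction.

R_A = 35399/1125 kN, M_A = 27208/375 kN·m, R_B = 43351/1125 kN, M_B = -32312/375 kN·m

Load 1 — point force P=3 kN at a=8 m (b=L-a=4):
  R_A = Pb²(3a+b)/L³ = 3·4²·(3·8+4)/12³ = 7/9 kN
  M_A = Pab²/L² = 3·8·4²/12² = 8/3 kN·m
  R_B = Pa²(a+3b)/L³ = 3·8²·(8+3·4)/12³ = 20/9 kN
  M_B = -Pa²b/L² = -3·8²·4/12² = -16/3 kN·m
Load 2 — uniform load w=4 kN/m over full span:
  R_A = wL/2 = 4·12/2 = 24 kN
  M_A = wL²/12 = 4·12²/12 = 48 kN·m
  R_B = wL/2 = 4·12/2 = 24 kN
  M_B = -wL²/12 = -4·12²/12 = -48 kN·m
Load 3 — point force P=19 kN at a=36/5 m (b=L-a=24/5):
  R_A = Pb²(3a+b)/L³ = 19·(24/5)²·(3·(36/5)+(24/5))/12³ = 836/125 kN
  M_A = Pab²/L² = 19·(36/5)·(24/5)²/12² = 2736/125 kN·m
  R_B = Pa²(a+3b)/L³ = 19·(36/5)²·((36/5)+3·(24/5))/12³ = 1539/125 kN
  M_B = -Pa²b/L² = -19·(36/5)²·(24/5)/12² = -4104/125 kN·m
Superposition: R_A = 35399/1125 kN, M_A = 27208/375 kN·m, R_B = 43351/1125 kN, M_B = -32312/375 kN·m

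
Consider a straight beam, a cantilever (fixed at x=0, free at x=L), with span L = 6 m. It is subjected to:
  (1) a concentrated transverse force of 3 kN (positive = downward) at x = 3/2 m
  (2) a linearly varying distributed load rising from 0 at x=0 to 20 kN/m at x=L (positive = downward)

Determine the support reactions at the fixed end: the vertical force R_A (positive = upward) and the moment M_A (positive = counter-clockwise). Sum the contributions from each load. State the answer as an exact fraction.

R_A = 63 kN, M_A = 489/2 kN·m

Load 1 — point force P=3 kN at a=3/2 m (b=L-a=9/2):
  R_A = P = 3 kN
  M_A = Pa = 3·(3/2) = 9/2 kN·m
Load 2 — triangular load w₀=20 kN/m (0→w₀ over full span):
  R_A = w₀L/2 = 20·6/2 = 60 kN
  M_A = w₀L²/3 = 20·6²/3 = 240 kN·m
Superposition: R_A = 63 kN, M_A = 489/2 kN·m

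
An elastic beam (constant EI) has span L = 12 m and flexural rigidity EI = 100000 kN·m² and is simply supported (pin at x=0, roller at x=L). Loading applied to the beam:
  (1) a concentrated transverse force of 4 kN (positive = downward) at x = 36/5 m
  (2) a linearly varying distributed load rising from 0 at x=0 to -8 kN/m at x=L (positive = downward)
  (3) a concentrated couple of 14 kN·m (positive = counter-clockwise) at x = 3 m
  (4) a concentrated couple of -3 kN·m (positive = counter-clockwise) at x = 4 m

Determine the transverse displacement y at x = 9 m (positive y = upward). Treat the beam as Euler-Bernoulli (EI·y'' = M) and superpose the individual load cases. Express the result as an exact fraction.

Load 1 — point force P=4 kN at a=36/5 m (b=L-a=24/5):
  y_1 = -Pa(L-x)(2Lx-a²-x²)/(6LEI)  [x>a] = -4·(36/5)·(12-9)·(2·12·9-(36/5)²-9²)/(6·12·100000) = -6237/6250000 m
Load 2 — triangular load w₀=-8 kN/m (0→w₀ over full span):
  y_2 = -w₀x(7L⁴-10L²x²+3x⁴)/(360LEI) = -(-8)·9·(7·12⁴-10·12²·9²+3·9⁴)/(360·12·100000) = 3213/400000 m
Load 3 — applied couple M₀=14 kN·m at a=3 m (b=L-a=9):
  y_3 = (M₀x³/(6L)-M₀(x-a)²/2+C₁x)/EI  [x>a] with C₁=M₀(3b²-L²)/(6L)=77/4 = (14·9³/(6·12)-14·(9-3)²/2+(77/4)·9)/100000 = 63/100000 m
Load 4 — applied couple M₀=-3 kN·m at a=4 m (b=L-a=8):
  y_4 = (M₀x³/(6L)-M₀(x-a)²/2+C₁x)/EI  [x>a] with C₁=M₀(3b²-L²)/(6L)=-2 = ((-3)·9³/(6·12)-(-3)·(9-4)²/2+(-2)·9)/100000 = -87/800000 m
Superposition: y = Σ y_i = 755583/100000000 m ≈ 0.007556 m

y(9) = 755583/100000000 m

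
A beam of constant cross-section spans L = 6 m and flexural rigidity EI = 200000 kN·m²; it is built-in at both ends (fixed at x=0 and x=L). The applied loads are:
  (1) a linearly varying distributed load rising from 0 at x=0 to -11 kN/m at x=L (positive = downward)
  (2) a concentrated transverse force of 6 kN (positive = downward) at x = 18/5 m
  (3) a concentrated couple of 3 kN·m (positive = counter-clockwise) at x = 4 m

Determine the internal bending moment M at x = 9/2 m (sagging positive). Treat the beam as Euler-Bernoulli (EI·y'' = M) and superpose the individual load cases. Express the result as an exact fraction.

Load 1 — triangular load w₀=-11 kN/m (0→w₀ over full span):
  M_1 = 3w₀Lx/20 - w₀L²/30 - w₀x³/(6L) = 3·(-11)·6·(9/2)/20 - (-11)·6²/30 - (-11)·(9/2)³/(6·6) = -561/160 kN·m
Load 2 — point force P=6 kN at a=18/5 m (b=L-a=12/5):
  M_2 = Pa²(a+3b)(L-x)/L³ - Pa²b/L²  [x>a] = 6·(18/5)²·((18/5)+3·(12/5))·(6-(9/2))/6³ - 6·(18/5)²·(12/5)/6² = 81/125 kN·m
Load 3 — applied couple M₀=3 kN·m at a=4 m (b=L-a=2):
  M_3 = R_Ax - M_A - M₀  [x>a] with R_A=2/3, M_A=1 = (2/3)·(9/2) - 1 - 3 = -1 kN·m
Superposition: M = Σ M_i = -15433/4000 kN·m ≈ -3.858250 kN·m

M(9/2) = -15433/4000 kN·m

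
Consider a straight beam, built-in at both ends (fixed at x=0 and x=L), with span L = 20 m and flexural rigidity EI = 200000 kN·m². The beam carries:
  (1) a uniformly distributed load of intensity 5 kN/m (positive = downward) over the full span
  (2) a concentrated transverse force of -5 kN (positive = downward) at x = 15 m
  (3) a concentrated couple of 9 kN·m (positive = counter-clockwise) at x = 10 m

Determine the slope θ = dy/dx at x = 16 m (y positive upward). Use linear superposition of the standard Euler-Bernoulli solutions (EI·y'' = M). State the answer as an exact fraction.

θ(16) = 2939/2000000 rad

Load 1 — uniform load w=5 kN/m over full span:
  θ_1 = -wx(L-x)(L-2x)/(12EI) = -5·16·(20-16)·(20-2·16)/(12·200000) = 1/625 rad
Load 2 — point force P=-5 kN at a=15 m (b=L-a=5):
  θ_2 = Pa²(L-x)(2bL-(3b+a)(L-x))/(2L³EI)  [x>a] = (-5)·15²·(20-16)·(2·5·20-(3·5+15)·(20-16))/(2·20³·200000) = -9/80000 rad
Load 3 — applied couple M₀=9 kN·m at a=10 m (b=L-a=10):
  θ_3 = (R_Ax²/2 - M_Ax - M₀(x-a))/EI  [x>a] with R_A=27/40, M_A=9/4 = ((27/40)·16²/2 - (9/4)·16 - 9·(16-10))/200000 = -9/500000 rad
Superposition: θ = Σ θ_i = 2939/2000000 rad ≈ 0.001470 rad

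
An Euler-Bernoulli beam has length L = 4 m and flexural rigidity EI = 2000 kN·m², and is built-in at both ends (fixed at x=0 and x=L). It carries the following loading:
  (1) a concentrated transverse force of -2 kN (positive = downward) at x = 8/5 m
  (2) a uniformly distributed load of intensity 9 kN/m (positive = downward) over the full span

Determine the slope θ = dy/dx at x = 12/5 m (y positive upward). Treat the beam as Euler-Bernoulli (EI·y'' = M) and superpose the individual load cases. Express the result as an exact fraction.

θ(12/5) = 386/390625 rad

Load 1 — point force P=-2 kN at a=8/5 m (b=L-a=12/5):
  θ_1 = Pa²(L-x)(2bL-(3b+a)(L-x))/(2L³EI)  [x>a] = (-2)·(8/5)²·(4-(12/5))·(2·(12/5)·4-(3·(12/5)+(8/5))·(4-(12/5)))/(2·4³·2000) = -64/390625 rad
Load 2 — uniform load w=9 kN/m over full span:
  θ_2 = -wx(L-x)(L-2x)/(12EI) = -9·(12/5)·(4-(12/5))·(4-2·(12/5))/(12·2000) = 18/15625 rad
Superposition: θ = Σ θ_i = 386/390625 rad ≈ 0.000988 rad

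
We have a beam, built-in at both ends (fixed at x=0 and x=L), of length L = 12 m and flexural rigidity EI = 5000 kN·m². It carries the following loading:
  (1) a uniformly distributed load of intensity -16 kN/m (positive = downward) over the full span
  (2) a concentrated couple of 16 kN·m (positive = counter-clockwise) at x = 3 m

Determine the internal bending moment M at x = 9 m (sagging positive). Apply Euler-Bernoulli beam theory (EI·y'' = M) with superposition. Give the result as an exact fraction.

M(9) = -47/2 kN·m

Load 1 — uniform load w=-16 kN/m over full span:
  M_1 = wLx/2 - wL²/12 - wx²/2 = (-16)·12·9/2 - (-16)·12²/12 - (-16)·9²/2 = -24 kN·m
Load 2 — applied couple M₀=16 kN·m at a=3 m (b=L-a=9):
  M_2 = R_Ax - M_A - M₀  [x>a] with R_A=3/2, M_A=-3 = (3/2)·9 - (-3) - 16 = 1/2 kN·m
Superposition: M = Σ M_i = -47/2 kN·m ≈ -23.500000 kN·m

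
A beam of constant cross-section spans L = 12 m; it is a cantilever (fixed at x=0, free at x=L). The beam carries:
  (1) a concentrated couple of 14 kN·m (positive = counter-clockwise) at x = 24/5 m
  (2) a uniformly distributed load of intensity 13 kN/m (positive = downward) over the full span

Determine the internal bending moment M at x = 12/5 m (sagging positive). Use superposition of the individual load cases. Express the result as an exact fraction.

Load 1 — applied couple M₀=14 kN·m at a=24/5 m (b=L-a=36/5):
  M_1 = M₀  [x≤a] = 14 = 14 kN·m
Load 2 — uniform load w=13 kN/m over full span:
  M_2 = -w(L-x)²/2 = -13·(12-(12/5))²/2 = -14976/25 kN·m
Superposition: M = Σ M_i = -14626/25 kN·m ≈ -585.040000 kN·m

M(12/5) = -14626/25 kN·m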